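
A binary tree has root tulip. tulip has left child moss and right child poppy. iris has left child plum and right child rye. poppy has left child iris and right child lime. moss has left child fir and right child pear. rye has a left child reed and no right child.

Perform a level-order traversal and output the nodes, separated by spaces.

tulip moss poppy fir pear iris lime plum rye reed

Level-order visits nodes level by level from the root, left to right within each level.
Level 0: tulip
Level 1: moss, poppy
Level 2: fir, pear, iris, lime
Level 3: plum, rye
Level 4: reed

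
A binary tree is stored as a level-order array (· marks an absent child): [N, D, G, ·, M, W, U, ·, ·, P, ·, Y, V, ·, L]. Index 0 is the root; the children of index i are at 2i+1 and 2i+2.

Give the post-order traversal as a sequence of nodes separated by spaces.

P M D Y V W L U G N

Post-order visits the left subtree, then the right subtree, then the node.
At N: go left to D.
  At D: no left child.
  At D: go right to M.
    At M: go left to P.
      P is a leaf — visit P.
    At M: no right child.
    Visit M.
  Visit D.
At N: go right to G.
  At G: go left to W.
    At W: go left to Y.
      Y is a leaf — visit Y.
    At W: go right to V.
      V is a leaf — visit V.
    Visit W.
  At G: go right to U.
    At U: no left child.
    At U: go right to L.
      L is a leaf — visit L.
    Visit U.
  Visit G.
Visit N.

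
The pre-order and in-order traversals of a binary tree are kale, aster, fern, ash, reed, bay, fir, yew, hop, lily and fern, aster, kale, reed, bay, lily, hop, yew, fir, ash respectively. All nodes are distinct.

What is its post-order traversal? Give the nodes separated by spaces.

fern aster lily hop yew fir bay reed ash kale

The first element of pre-order is the root; it splits in-order into left and right subtrees.
Root kale: left subtree has 2 nodes {fern, aster}, right has 7 {reed, bay, lily, hop, yew, fir, ash}.
  Root aster: left subtree has 1 node {fern}, right has 0 { }.
  Root ash: left subtree has 6 nodes {reed, bay, lily, hop, yew, fir}, right has 0 { }.
    Root reed: left subtree has 0 nodes { }, right has 5 {bay, lily, hop, yew, fir}.
      Root bay: left subtree has 0 nodes { }, right has 4 {lily, hop, yew, fir}.
        Root fir: left subtree has 3 nodes {lily, hop, yew}, right has 0 { }.
          Root yew: left subtree has 2 nodes {lily, hop}, right has 0 { }.
            Root hop: left subtree has 1 node {lily}, right has 0 { }.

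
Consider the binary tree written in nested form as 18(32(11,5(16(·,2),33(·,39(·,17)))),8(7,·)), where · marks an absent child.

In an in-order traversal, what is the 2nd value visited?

32

In-order visits the left subtree, then the node, then the right subtree.
At 18: go left to 32.
  At 32: go left to 11.
    11 is a leaf — visit 11.
  Visit 32.
  At 32: go right to 5.
    At 5: go left to 16.
      At 16: no left child.
      Visit 16.
      At 16: go right to 2.
        2 is a leaf — visit 2.
    Visit 5.
    At 5: go right to 33.
      At 33: no left child.
      Visit 33.
      At 33: go right to 39.
        At 39: no left child.
        Visit 39.
        At 39: go right to 17.
          17 is a leaf — visit 17.
Visit 18.
At 18: go right to 8.
  At 8: go left to 7.
    7 is a leaf — visit 7.
  Visit 8.
  At 8: no right child.
Full in-order sequence: 11, 32, 16, 2, 5, 33, 39, 17, 18, 7, 8.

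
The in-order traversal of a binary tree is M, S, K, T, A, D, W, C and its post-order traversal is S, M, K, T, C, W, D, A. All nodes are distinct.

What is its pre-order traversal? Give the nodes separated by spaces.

The last element of post-order is the root; it splits in-order into left and right subtrees.
Root A: left subtree has 4 nodes {M, S, K, T}, right has 3 {D, W, C}.
  Root T: left subtree has 3 nodes {M, S, K}, right has 0 { }.
    Root K: left subtree has 2 nodes {M, S}, right has 0 { }.
      Root M: left subtree has 0 nodes { }, right has 1 {S}.
  Root D: left subtree has 0 nodes { }, right has 2 {W, C}.
    Root W: left subtree has 0 nodes { }, right has 1 {C}.

A T K M S D W C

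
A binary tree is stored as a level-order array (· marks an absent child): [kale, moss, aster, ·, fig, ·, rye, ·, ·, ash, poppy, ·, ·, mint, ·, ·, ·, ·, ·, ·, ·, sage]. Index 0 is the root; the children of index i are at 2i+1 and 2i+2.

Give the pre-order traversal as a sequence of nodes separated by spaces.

Pre-order visits the node, then its left subtree, then its right subtree.
Visit kale.
At kale: go left to moss.
  Visit moss.
  At moss: no left child.
  At moss: go right to fig.
    Visit fig.
    At fig: go left to ash.
      ash is a leaf — visit ash.
    At fig: go right to poppy.
      Visit poppy.
      At poppy: go left to sage.
        sage is a leaf — visit sage.
      At poppy: no right child.
At kale: go right to aster.
  Visit aster.
  At aster: no left child.
  At aster: go right to rye.
    Visit rye.
    At rye: go left to mint.
      mint is a leaf — visit mint.
    At rye: no right child.

kale moss fig ash poppy sage aster rye mint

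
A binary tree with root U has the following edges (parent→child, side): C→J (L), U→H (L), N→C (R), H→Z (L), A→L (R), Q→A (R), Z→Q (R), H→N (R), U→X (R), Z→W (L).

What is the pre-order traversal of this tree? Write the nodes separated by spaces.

Pre-order visits the node, then its left subtree, then its right subtree.
Visit U.
At U: go left to H.
  Visit H.
  At H: go left to Z.
    Visit Z.
    At Z: go left to W.
      W is a leaf — visit W.
    At Z: go right to Q.
      Visit Q.
      At Q: no left child.
      At Q: go right to A.
        Visit A.
        At A: no left child.
        At A: go right to L.
          L is a leaf — visit L.
  At H: go right to N.
    Visit N.
    At N: no left child.
    At N: go right to C.
      Visit C.
      At C: go left to J.
        J is a leaf — visit J.
      At C: no right child.
At U: go right to X.
  X is a leaf — visit X.

U H Z W Q A L N C J X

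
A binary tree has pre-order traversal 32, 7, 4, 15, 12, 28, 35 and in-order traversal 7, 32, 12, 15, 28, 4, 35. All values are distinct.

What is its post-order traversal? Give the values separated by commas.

7, 12, 28, 15, 35, 4, 32

The first element of pre-order is the root; it splits in-order into left and right subtrees.
Root 32: left subtree has 1 node {7}, right has 5 {12, 15, 28, 4, 35}.
  Root 4: left subtree has 3 nodes {12, 15, 28}, right has 1 {35}.
    Root 15: left subtree has 1 node {12}, right has 1 {28}.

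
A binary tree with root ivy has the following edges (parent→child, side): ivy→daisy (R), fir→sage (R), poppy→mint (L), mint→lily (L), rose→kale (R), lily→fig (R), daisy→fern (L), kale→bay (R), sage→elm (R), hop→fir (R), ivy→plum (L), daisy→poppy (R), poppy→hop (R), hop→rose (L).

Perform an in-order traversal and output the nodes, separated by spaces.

In-order visits the left subtree, then the node, then the right subtree.
At ivy: go left to plum.
  plum is a leaf — visit plum.
Visit ivy.
At ivy: go right to daisy.
  At daisy: go left to fern.
    fern is a leaf — visit fern.
  Visit daisy.
  At daisy: go right to poppy.
    At poppy: go left to mint.
      At mint: go left to lily.
        At lily: no left child.
        Visit lily.
        At lily: go right to fig.
          fig is a leaf — visit fig.
      Visit mint.
      At mint: no right child.
    Visit poppy.
    At poppy: go right to hop.
      At hop: go left to rose.
        At rose: no left child.
        Visit rose.
        At rose: go right to kale.
          At kale: no left child.
          Visit kale.
          At kale: go right to bay.
            bay is a leaf — visit bay.
      Visit hop.
      At hop: go right to fir.
        At fir: no left child.
        Visit fir.
        At fir: go right to sage.
          At sage: no left child.
          Visit sage.
          At sage: go right to elm.
            elm is a leaf — visit elm.

plum ivy fern daisy lily fig mint poppy rose kale bay hop fir sage elm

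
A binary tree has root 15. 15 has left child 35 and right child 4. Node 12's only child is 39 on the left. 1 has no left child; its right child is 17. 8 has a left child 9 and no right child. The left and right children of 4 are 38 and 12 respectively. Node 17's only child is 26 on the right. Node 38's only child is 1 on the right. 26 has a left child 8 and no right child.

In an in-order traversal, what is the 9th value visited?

In-order visits the left subtree, then the node, then the right subtree.
At 15: go left to 35.
  35 is a leaf — visit 35.
Visit 15.
At 15: go right to 4.
  At 4: go left to 38.
    At 38: no left child.
    Visit 38.
    At 38: go right to 1.
      At 1: no left child.
      Visit 1.
      At 1: go right to 17.
        At 17: no left child.
        Visit 17.
        At 17: go right to 26.
          At 26: go left to 8.
            At 8: go left to 9.
              9 is a leaf — visit 9.
            Visit 8.
            At 8: no right child.
          Visit 26.
          At 26: no right child.
  Visit 4.
  At 4: go right to 12.
    At 12: go left to 39.
      39 is a leaf — visit 39.
    Visit 12.
    At 12: no right child.
Full in-order sequence: 35, 15, 38, 1, 17, 9, 8, 26, 4, 39, 12.

4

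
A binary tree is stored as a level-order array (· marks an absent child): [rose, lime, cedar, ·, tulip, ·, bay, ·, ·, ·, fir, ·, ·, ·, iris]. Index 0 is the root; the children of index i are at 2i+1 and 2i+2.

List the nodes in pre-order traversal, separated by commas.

Pre-order visits the node, then its left subtree, then its right subtree.
Visit rose.
At rose: go left to lime.
  Visit lime.
  At lime: no left child.
  At lime: go right to tulip.
    Visit tulip.
    At tulip: no left child.
    At tulip: go right to fir.
      fir is a leaf — visit fir.
At rose: go right to cedar.
  Visit cedar.
  At cedar: no left child.
  At cedar: go right to bay.
    Visit bay.
    At bay: no left child.
    At bay: go right to iris.
      iris is a leaf — visit iris.

rose, lime, tulip, fir, cedar, bay, iris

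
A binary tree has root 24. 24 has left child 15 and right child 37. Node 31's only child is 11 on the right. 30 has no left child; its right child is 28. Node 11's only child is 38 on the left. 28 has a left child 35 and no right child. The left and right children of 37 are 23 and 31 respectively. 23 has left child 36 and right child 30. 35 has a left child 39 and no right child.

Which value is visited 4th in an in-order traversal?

In-order visits the left subtree, then the node, then the right subtree.
At 24: go left to 15.
  15 is a leaf — visit 15.
Visit 24.
At 24: go right to 37.
  At 37: go left to 23.
    At 23: go left to 36.
      36 is a leaf — visit 36.
    Visit 23.
    At 23: go right to 30.
      At 30: no left child.
      Visit 30.
      At 30: go right to 28.
        At 28: go left to 35.
          At 35: go left to 39.
            39 is a leaf — visit 39.
          Visit 35.
          At 35: no right child.
        Visit 28.
        At 28: no right child.
  Visit 37.
  At 37: go right to 31.
    At 31: no left child.
    Visit 31.
    At 31: go right to 11.
      At 11: go left to 38.
        38 is a leaf — visit 38.
      Visit 11.
      At 11: no right child.
Full in-order sequence: 15, 24, 36, 23, 30, 39, 35, 28, 37, 31, 38, 11.

23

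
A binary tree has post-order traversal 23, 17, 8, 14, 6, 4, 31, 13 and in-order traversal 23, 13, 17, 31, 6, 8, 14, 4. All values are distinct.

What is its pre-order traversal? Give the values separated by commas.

13, 23, 31, 17, 4, 6, 14, 8

The last element of post-order is the root; it splits in-order into left and right subtrees.
Root 13: left subtree has 1 node {23}, right has 6 {17, 31, 6, 8, 14, 4}.
  Root 31: left subtree has 1 node {17}, right has 4 {6, 8, 14, 4}.
    Root 4: left subtree has 3 nodes {6, 8, 14}, right has 0 { }.
      Root 6: left subtree has 0 nodes { }, right has 2 {8, 14}.
        Root 14: left subtree has 1 node {8}, right has 0 { }.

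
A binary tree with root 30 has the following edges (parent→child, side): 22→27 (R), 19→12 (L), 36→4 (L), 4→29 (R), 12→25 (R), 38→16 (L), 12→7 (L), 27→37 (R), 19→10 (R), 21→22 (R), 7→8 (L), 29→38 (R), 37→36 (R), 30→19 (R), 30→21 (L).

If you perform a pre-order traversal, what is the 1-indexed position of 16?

10

Pre-order visits the node, then its left subtree, then its right subtree.
Visit 30.
At 30: go left to 21.
  Visit 21.
  At 21: no left child.
  At 21: go right to 22.
    Visit 22.
    At 22: no left child.
    At 22: go right to 27.
      Visit 27.
      At 27: no left child.
      At 27: go right to 37.
        Visit 37.
        At 37: no left child.
        At 37: go right to 36.
          Visit 36.
          At 36: go left to 4.
            Visit 4.
            At 4: no left child.
            At 4: go right to 29.
              Visit 29.
              At 29: no left child.
              At 29: go right to 38.
                Visit 38.
                At 38: go left to 16.
                  16 is a leaf — visit 16.
                At 38: no right child.
          At 36: no right child.
At 30: go right to 19.
  Visit 19.
  At 19: go left to 12.
    Visit 12.
    At 12: go left to 7.
      Visit 7.
      At 7: go left to 8.
        8 is a leaf — visit 8.
      At 7: no right child.
    At 12: go right to 25.
      25 is a leaf — visit 25.
  At 19: go right to 10.
    10 is a leaf — visit 10.
Full pre-order sequence: 30, 21, 22, 27, 37, 36, 4, 29, 38, 16, 19, 12, 7, 8, 25, 10.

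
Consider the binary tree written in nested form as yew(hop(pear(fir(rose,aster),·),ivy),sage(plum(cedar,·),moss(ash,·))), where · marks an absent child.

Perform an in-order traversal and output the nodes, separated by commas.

In-order visits the left subtree, then the node, then the right subtree.
At yew: go left to hop.
  At hop: go left to pear.
    At pear: go left to fir.
      At fir: go left to rose.
        rose is a leaf — visit rose.
      Visit fir.
      At fir: go right to aster.
        aster is a leaf — visit aster.
    Visit pear.
    At pear: no right child.
  Visit hop.
  At hop: go right to ivy.
    ivy is a leaf — visit ivy.
Visit yew.
At yew: go right to sage.
  At sage: go left to plum.
    At plum: go left to cedar.
      cedar is a leaf — visit cedar.
    Visit plum.
    At plum: no right child.
  Visit sage.
  At sage: go right to moss.
    At moss: go left to ash.
      ash is a leaf — visit ash.
    Visit moss.
    At moss: no right child.

rose, fir, aster, pear, hop, ivy, yew, cedar, plum, sage, ash, moss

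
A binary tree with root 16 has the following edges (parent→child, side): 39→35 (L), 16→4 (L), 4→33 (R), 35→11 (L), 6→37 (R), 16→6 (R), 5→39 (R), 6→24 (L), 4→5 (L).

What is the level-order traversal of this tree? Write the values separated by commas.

16, 4, 6, 5, 33, 24, 37, 39, 35, 11

Level-order visits nodes level by level from the root, left to right within each level.
Level 0: 16
Level 1: 4, 6
Level 2: 5, 33, 24, 37
Level 3: 39
Level 4: 35
Level 5: 11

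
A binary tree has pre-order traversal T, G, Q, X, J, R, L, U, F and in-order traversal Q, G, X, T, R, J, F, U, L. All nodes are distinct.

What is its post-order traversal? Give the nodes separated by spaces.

The first element of pre-order is the root; it splits in-order into left and right subtrees.
Root T: left subtree has 3 nodes {Q, G, X}, right has 5 {R, J, F, U, L}.
  Root G: left subtree has 1 node {Q}, right has 1 {X}.
  Root J: left subtree has 1 node {R}, right has 3 {F, U, L}.
    Root L: left subtree has 2 nodes {F, U}, right has 0 { }.
      Root U: left subtree has 1 node {F}, right has 0 { }.

Q X G R F U L J T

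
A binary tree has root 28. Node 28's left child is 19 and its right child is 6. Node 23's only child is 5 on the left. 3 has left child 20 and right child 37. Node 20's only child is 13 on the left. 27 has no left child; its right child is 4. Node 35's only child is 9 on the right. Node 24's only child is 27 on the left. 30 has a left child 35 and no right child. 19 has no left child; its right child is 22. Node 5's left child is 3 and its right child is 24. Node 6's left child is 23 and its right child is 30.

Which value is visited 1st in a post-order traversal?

Post-order visits the left subtree, then the right subtree, then the node.
At 28: go left to 19.
  At 19: no left child.
  At 19: go right to 22.
    22 is a leaf — visit 22.
  Visit 19.
At 28: go right to 6.
  At 6: go left to 23.
    At 23: go left to 5.
      At 5: go left to 3.
        At 3: go left to 20.
          At 20: go left to 13.
            13 is a leaf — visit 13.
          At 20: no right child.
          Visit 20.
        At 3: go right to 37.
          37 is a leaf — visit 37.
        Visit 3.
      At 5: go right to 24.
        At 24: go left to 27.
          At 27: no left child.
          At 27: go right to 4.
            4 is a leaf — visit 4.
          Visit 27.
        At 24: no right child.
        Visit 24.
      Visit 5.
    At 23: no right child.
    Visit 23.
  At 6: go right to 30.
    At 30: go left to 35.
      At 35: no left child.
      At 35: go right to 9.
        9 is a leaf — visit 9.
      Visit 35.
    At 30: no right child.
    Visit 30.
  Visit 6.
Visit 28.
Full post-order sequence: 22, 19, 13, 20, 37, 3, 4, 27, 24, 5, 23, 9, 35, 30, 6, 28.

22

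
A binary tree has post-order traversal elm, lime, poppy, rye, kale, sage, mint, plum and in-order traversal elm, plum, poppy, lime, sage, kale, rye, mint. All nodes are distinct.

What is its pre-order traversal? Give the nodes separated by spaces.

plum elm mint sage poppy lime kale rye

The last element of post-order is the root; it splits in-order into left and right subtrees.
Root plum: left subtree has 1 node {elm}, right has 6 {poppy, lime, sage, kale, rye, mint}.
  Root mint: left subtree has 5 nodes {poppy, lime, sage, kale, rye}, right has 0 { }.
    Root sage: left subtree has 2 nodes {poppy, lime}, right has 2 {kale, rye}.
      Root poppy: left subtree has 0 nodes { }, right has 1 {lime}.
      Root kale: left subtree has 0 nodes { }, right has 1 {rye}.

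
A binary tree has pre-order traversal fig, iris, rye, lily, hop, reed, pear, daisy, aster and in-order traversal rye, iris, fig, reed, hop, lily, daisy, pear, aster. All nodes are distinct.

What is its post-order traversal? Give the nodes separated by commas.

The first element of pre-order is the root; it splits in-order into left and right subtrees.
Root fig: left subtree has 2 nodes {rye, iris}, right has 6 {reed, hop, lily, daisy, pear, aster}.
  Root iris: left subtree has 1 node {rye}, right has 0 { }.
  Root lily: left subtree has 2 nodes {reed, hop}, right has 3 {daisy, pear, aster}.
    Root hop: left subtree has 1 node {reed}, right has 0 { }.
    Root pear: left subtree has 1 node {daisy}, right has 1 {aster}.

rye, iris, reed, hop, daisy, aster, pear, lily, fig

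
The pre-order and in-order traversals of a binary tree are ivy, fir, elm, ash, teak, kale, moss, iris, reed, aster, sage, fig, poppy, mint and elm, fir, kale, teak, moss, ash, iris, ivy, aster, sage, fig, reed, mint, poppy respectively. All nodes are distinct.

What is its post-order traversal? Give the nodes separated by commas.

The first element of pre-order is the root; it splits in-order into left and right subtrees.
Root ivy: left subtree has 7 nodes {elm, fir, kale, teak, moss, ash, iris}, right has 6 {aster, sage, fig, reed, mint, poppy}.
  Root fir: left subtree has 1 node {elm}, right has 5 {kale, teak, moss, ash, iris}.
    Root ash: left subtree has 3 nodes {kale, teak, moss}, right has 1 {iris}.
      Root teak: left subtree has 1 node {kale}, right has 1 {moss}.
  Root reed: left subtree has 3 nodes {aster, sage, fig}, right has 2 {mint, poppy}.
    Root aster: left subtree has 0 nodes { }, right has 2 {sage, fig}.
      Root sage: left subtree has 0 nodes { }, right has 1 {fig}.
    Root poppy: left subtree has 1 node {mint}, right has 0 { }.

elm, kale, moss, teak, iris, ash, fir, fig, sage, aster, mint, poppy, reed, ivy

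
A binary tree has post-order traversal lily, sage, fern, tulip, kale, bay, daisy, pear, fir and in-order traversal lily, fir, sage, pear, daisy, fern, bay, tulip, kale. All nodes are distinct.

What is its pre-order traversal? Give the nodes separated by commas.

fir, lily, pear, sage, daisy, bay, fern, kale, tulip

The last element of post-order is the root; it splits in-order into left and right subtrees.
Root fir: left subtree has 1 node {lily}, right has 7 {sage, pear, daisy, fern, bay, tulip, kale}.
  Root pear: left subtree has 1 node {sage}, right has 5 {daisy, fern, bay, tulip, kale}.
    Root daisy: left subtree has 0 nodes { }, right has 4 {fern, bay, tulip, kale}.
      Root bay: left subtree has 1 node {fern}, right has 2 {tulip, kale}.
        Root kale: left subtree has 1 node {tulip}, right has 0 { }.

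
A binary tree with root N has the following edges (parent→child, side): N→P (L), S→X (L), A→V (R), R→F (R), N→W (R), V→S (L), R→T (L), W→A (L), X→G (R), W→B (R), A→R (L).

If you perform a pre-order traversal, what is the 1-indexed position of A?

Pre-order visits the node, then its left subtree, then its right subtree.
Visit N.
At N: go left to P.
  P is a leaf — visit P.
At N: go right to W.
  Visit W.
  At W: go left to A.
    Visit A.
    At A: go left to R.
      Visit R.
      At R: go left to T.
        T is a leaf — visit T.
      At R: go right to F.
        F is a leaf — visit F.
    At A: go right to V.
      Visit V.
      At V: go left to S.
        Visit S.
        At S: go left to X.
          Visit X.
          At X: no left child.
          At X: go right to G.
            G is a leaf — visit G.
        At S: no right child.
      At V: no right child.
  At W: go right to B.
    B is a leaf — visit B.
Full pre-order sequence: N, P, W, A, R, T, F, V, S, X, G, B.

4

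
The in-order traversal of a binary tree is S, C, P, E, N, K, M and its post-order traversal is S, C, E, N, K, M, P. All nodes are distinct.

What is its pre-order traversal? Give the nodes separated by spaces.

The last element of post-order is the root; it splits in-order into left and right subtrees.
Root P: left subtree has 2 nodes {S, C}, right has 4 {E, N, K, M}.
  Root C: left subtree has 1 node {S}, right has 0 { }.
  Root M: left subtree has 3 nodes {E, N, K}, right has 0 { }.
    Root K: left subtree has 2 nodes {E, N}, right has 0 { }.
      Root N: left subtree has 1 node {E}, right has 0 { }.

P C S M K N E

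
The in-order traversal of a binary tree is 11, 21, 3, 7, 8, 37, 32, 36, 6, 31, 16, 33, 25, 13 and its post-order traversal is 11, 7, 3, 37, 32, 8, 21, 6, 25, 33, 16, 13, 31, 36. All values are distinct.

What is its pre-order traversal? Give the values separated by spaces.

36 21 11 8 3 7 32 37 31 6 13 16 33 25

The last element of post-order is the root; it splits in-order into left and right subtrees.
Root 36: left subtree has 7 nodes {11, 21, 3, 7, 8, 37, 32}, right has 6 {6, 31, 16, 33, 25, 13}.
  Root 21: left subtree has 1 node {11}, right has 5 {3, 7, 8, 37, 32}.
    Root 8: left subtree has 2 nodes {3, 7}, right has 2 {37, 32}.
      Root 3: left subtree has 0 nodes { }, right has 1 {7}.
      Root 32: left subtree has 1 node {37}, right has 0 { }.
  Root 31: left subtree has 1 node {6}, right has 4 {16, 33, 25, 13}.
    Root 13: left subtree has 3 nodes {16, 33, 25}, right has 0 { }.
      Root 16: left subtree has 0 nodes { }, right has 2 {33, 25}.
        Root 33: left subtree has 0 nodes { }, right has 1 {25}.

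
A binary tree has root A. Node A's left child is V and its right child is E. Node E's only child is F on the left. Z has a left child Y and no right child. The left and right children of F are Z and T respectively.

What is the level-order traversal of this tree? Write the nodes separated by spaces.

Level-order visits nodes level by level from the root, left to right within each level.
Level 0: A
Level 1: V, E
Level 2: F
Level 3: Z, T
Level 4: Y

A V E F Z T Y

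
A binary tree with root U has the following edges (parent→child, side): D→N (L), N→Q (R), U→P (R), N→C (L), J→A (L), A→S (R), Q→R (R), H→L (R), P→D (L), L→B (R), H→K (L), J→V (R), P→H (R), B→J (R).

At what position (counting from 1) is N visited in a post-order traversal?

4

Post-order visits the left subtree, then the right subtree, then the node.
At U: no left child.
At U: go right to P.
  At P: go left to D.
    At D: go left to N.
      At N: go left to C.
        C is a leaf — visit C.
      At N: go right to Q.
        At Q: no left child.
        At Q: go right to R.
          R is a leaf — visit R.
        Visit Q.
      Visit N.
    At D: no right child.
    Visit D.
  At P: go right to H.
    At H: go left to K.
      K is a leaf — visit K.
    At H: go right to L.
      At L: no left child.
      At L: go right to B.
        At B: no left child.
        At B: go right to J.
          At J: go left to A.
            At A: no left child.
            At A: go right to S.
              S is a leaf — visit S.
            Visit A.
          At J: go right to V.
            V is a leaf — visit V.
          Visit J.
        Visit B.
      Visit L.
    Visit H.
  Visit P.
Visit U.
Full post-order sequence: C, R, Q, N, D, K, S, A, V, J, B, L, H, P, U.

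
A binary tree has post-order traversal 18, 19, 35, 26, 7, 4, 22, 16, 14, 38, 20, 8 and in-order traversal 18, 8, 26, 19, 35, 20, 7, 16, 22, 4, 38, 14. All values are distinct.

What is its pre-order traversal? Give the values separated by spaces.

The last element of post-order is the root; it splits in-order into left and right subtrees.
Root 8: left subtree has 1 node {18}, right has 10 {26, 19, 35, 20, 7, 16, 22, 4, 38, 14}.
  Root 20: left subtree has 3 nodes {26, 19, 35}, right has 6 {7, 16, 22, 4, 38, 14}.
    Root 26: left subtree has 0 nodes { }, right has 2 {19, 35}.
      Root 35: left subtree has 1 node {19}, right has 0 { }.
    Root 38: left subtree has 4 nodes {7, 16, 22, 4}, right has 1 {14}.
      Root 16: left subtree has 1 node {7}, right has 2 {22, 4}.
        Root 22: left subtree has 0 nodes { }, right has 1 {4}.

8 18 20 26 35 19 38 16 7 22 4 14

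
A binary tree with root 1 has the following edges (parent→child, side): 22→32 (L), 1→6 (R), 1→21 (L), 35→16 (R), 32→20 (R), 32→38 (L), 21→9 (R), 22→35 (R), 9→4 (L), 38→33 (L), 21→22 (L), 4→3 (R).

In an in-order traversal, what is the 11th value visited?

In-order visits the left subtree, then the node, then the right subtree.
At 1: go left to 21.
  At 21: go left to 22.
    At 22: go left to 32.
      At 32: go left to 38.
        At 38: go left to 33.
          33 is a leaf — visit 33.
        Visit 38.
        At 38: no right child.
      Visit 32.
      At 32: go right to 20.
        20 is a leaf — visit 20.
    Visit 22.
    At 22: go right to 35.
      At 35: no left child.
      Visit 35.
      At 35: go right to 16.
        16 is a leaf — visit 16.
  Visit 21.
  At 21: go right to 9.
    At 9: go left to 4.
      At 4: no left child.
      Visit 4.
      At 4: go right to 3.
        3 is a leaf — visit 3.
    Visit 9.
    At 9: no right child.
Visit 1.
At 1: go right to 6.
  6 is a leaf — visit 6.
Full in-order sequence: 33, 38, 32, 20, 22, 35, 16, 21, 4, 3, 9, 1, 6.

9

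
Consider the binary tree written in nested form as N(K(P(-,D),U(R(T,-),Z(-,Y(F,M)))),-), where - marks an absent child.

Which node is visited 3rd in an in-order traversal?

In-order visits the left subtree, then the node, then the right subtree.
At N: go left to K.
  At K: go left to P.
    At P: no left child.
    Visit P.
    At P: go right to D.
      D is a leaf — visit D.
  Visit K.
  At K: go right to U.
    At U: go left to R.
      At R: go left to T.
        T is a leaf — visit T.
      Visit R.
      At R: no right child.
    Visit U.
    At U: go right to Z.
      At Z: no left child.
      Visit Z.
      At Z: go right to Y.
        At Y: go left to F.
          F is a leaf — visit F.
        Visit Y.
        At Y: go right to M.
          M is a leaf — visit M.
Visit N.
At N: no right child.
Full in-order sequence: P, D, K, T, R, U, Z, F, Y, M, N.

K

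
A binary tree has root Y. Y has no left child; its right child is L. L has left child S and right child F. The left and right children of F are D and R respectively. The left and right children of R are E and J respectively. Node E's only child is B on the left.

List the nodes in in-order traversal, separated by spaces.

Y S L D F B E R J

In-order visits the left subtree, then the node, then the right subtree.
At Y: no left child.
Visit Y.
At Y: go right to L.
  At L: go left to S.
    S is a leaf — visit S.
  Visit L.
  At L: go right to F.
    At F: go left to D.
      D is a leaf — visit D.
    Visit F.
    At F: go right to R.
      At R: go left to E.
        At E: go left to B.
          B is a leaf — visit B.
        Visit E.
        At E: no right child.
      Visit R.
      At R: go right to J.
        J is a leaf — visit J.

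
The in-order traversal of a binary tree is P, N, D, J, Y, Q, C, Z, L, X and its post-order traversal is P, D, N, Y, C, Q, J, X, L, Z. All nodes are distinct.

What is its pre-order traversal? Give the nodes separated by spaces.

The last element of post-order is the root; it splits in-order into left and right subtrees.
Root Z: left subtree has 7 nodes {P, N, D, J, Y, Q, C}, right has 2 {L, X}.
  Root J: left subtree has 3 nodes {P, N, D}, right has 3 {Y, Q, C}.
    Root N: left subtree has 1 node {P}, right has 1 {D}.
    Root Q: left subtree has 1 node {Y}, right has 1 {C}.
  Root L: left subtree has 0 nodes { }, right has 1 {X}.

Z J N P D Q Y C L X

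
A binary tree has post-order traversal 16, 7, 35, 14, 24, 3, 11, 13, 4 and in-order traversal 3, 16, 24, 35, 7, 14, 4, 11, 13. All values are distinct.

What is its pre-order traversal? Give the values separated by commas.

The last element of post-order is the root; it splits in-order into left and right subtrees.
Root 4: left subtree has 6 nodes {3, 16, 24, 35, 7, 14}, right has 2 {11, 13}.
  Root 3: left subtree has 0 nodes { }, right has 5 {16, 24, 35, 7, 14}.
    Root 24: left subtree has 1 node {16}, right has 3 {35, 7, 14}.
      Root 14: left subtree has 2 nodes {35, 7}, right has 0 { }.
        Root 35: left subtree has 0 nodes { }, right has 1 {7}.
  Root 13: left subtree has 1 node {11}, right has 0 { }.

4, 3, 24, 16, 14, 35, 7, 13, 11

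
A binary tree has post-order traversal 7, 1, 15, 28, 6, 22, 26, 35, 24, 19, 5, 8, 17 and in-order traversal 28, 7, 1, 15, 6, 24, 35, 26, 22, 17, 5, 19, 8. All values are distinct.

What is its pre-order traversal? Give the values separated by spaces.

The last element of post-order is the root; it splits in-order into left and right subtrees.
Root 17: left subtree has 9 nodes {28, 7, 1, 15, 6, 24, 35, 26, 22}, right has 3 {5, 19, 8}.
  Root 24: left subtree has 5 nodes {28, 7, 1, 15, 6}, right has 3 {35, 26, 22}.
    Root 6: left subtree has 4 nodes {28, 7, 1, 15}, right has 0 { }.
      Root 28: left subtree has 0 nodes { }, right has 3 {7, 1, 15}.
        Root 15: left subtree has 2 nodes {7, 1}, right has 0 { }.
          Root 1: left subtree has 1 node {7}, right has 0 { }.
    Root 35: left subtree has 0 nodes { }, right has 2 {26, 22}.
      Root 26: left subtree has 0 nodes { }, right has 1 {22}.
  Root 8: left subtree has 2 nodes {5, 19}, right has 0 { }.
    Root 5: left subtree has 0 nodes { }, right has 1 {19}.

17 24 6 28 15 1 7 35 26 22 8 5 19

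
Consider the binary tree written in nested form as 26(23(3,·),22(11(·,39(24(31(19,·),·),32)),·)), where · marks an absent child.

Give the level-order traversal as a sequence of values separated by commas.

Level-order visits nodes level by level from the root, left to right within each level.
Level 0: 26
Level 1: 23, 22
Level 2: 3, 11
Level 3: 39
Level 4: 24, 32
Level 5: 31
Level 6: 19

26, 23, 22, 3, 11, 39, 24, 32, 31, 19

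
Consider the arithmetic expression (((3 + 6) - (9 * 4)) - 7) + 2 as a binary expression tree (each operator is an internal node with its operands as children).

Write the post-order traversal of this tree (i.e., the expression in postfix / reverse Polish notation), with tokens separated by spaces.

Post-order on an expression tree gives postfix notation: for each operator, emit left operand, right operand, then the operator.

3 6 + 9 4 * - 7 - 2 +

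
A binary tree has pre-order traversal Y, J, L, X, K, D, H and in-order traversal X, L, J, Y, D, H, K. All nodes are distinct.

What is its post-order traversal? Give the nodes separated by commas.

The first element of pre-order is the root; it splits in-order into left and right subtrees.
Root Y: left subtree has 3 nodes {X, L, J}, right has 3 {D, H, K}.
  Root J: left subtree has 2 nodes {X, L}, right has 0 { }.
    Root L: left subtree has 1 node {X}, right has 0 { }.
  Root K: left subtree has 2 nodes {D, H}, right has 0 { }.
    Root D: left subtree has 0 nodes { }, right has 1 {H}.

X, L, J, H, D, K, Y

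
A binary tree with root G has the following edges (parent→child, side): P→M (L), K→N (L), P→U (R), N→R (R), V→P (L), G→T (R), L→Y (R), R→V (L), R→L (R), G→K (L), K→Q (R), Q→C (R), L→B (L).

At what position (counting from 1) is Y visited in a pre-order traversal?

11

Pre-order visits the node, then its left subtree, then its right subtree.
Visit G.
At G: go left to K.
  Visit K.
  At K: go left to N.
    Visit N.
    At N: no left child.
    At N: go right to R.
      Visit R.
      At R: go left to V.
        Visit V.
        At V: go left to P.
          Visit P.
          At P: go left to M.
            M is a leaf — visit M.
          At P: go right to U.
            U is a leaf — visit U.
        At V: no right child.
      At R: go right to L.
        Visit L.
        At L: go left to B.
          B is a leaf — visit B.
        At L: go right to Y.
          Y is a leaf — visit Y.
  At K: go right to Q.
    Visit Q.
    At Q: no left child.
    At Q: go right to C.
      C is a leaf — visit C.
At G: go right to T.
  T is a leaf — visit T.
Full pre-order sequence: G, K, N, R, V, P, M, U, L, B, Y, Q, C, T.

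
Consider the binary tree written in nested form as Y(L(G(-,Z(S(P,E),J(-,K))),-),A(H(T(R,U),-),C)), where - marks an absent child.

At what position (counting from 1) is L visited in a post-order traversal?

8

Post-order visits the left subtree, then the right subtree, then the node.
At Y: go left to L.
  At L: go left to G.
    At G: no left child.
    At G: go right to Z.
      At Z: go left to S.
        At S: go left to P.
          P is a leaf — visit P.
        At S: go right to E.
          E is a leaf — visit E.
        Visit S.
      At Z: go right to J.
        At J: no left child.
        At J: go right to K.
          K is a leaf — visit K.
        Visit J.
      Visit Z.
    Visit G.
  At L: no right child.
  Visit L.
At Y: go right to A.
  At A: go left to H.
    At H: go left to T.
      At T: go left to R.
        R is a leaf — visit R.
      At T: go right to U.
        U is a leaf — visit U.
      Visit T.
    At H: no right child.
    Visit H.
  At A: go right to C.
    C is a leaf — visit C.
  Visit A.
Visit Y.
Full post-order sequence: P, E, S, K, J, Z, G, L, R, U, T, H, C, A, Y.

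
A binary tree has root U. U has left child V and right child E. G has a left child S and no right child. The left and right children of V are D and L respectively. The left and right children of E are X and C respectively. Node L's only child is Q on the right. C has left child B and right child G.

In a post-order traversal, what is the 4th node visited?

Post-order visits the left subtree, then the right subtree, then the node.
At U: go left to V.
  At V: go left to D.
    D is a leaf — visit D.
  At V: go right to L.
    At L: no left child.
    At L: go right to Q.
      Q is a leaf — visit Q.
    Visit L.
  Visit V.
At U: go right to E.
  At E: go left to X.
    X is a leaf — visit X.
  At E: go right to C.
    At C: go left to B.
      B is a leaf — visit B.
    At C: go right to G.
      At G: go left to S.
        S is a leaf — visit S.
      At G: no right child.
      Visit G.
    Visit C.
  Visit E.
Visit U.
Full post-order sequence: D, Q, L, V, X, B, S, G, C, E, U.

V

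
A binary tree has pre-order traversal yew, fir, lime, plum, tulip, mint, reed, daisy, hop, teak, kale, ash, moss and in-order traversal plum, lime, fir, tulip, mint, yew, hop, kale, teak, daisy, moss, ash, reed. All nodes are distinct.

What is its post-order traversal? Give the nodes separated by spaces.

The first element of pre-order is the root; it splits in-order into left and right subtrees.
Root yew: left subtree has 5 nodes {plum, lime, fir, tulip, mint}, right has 7 {hop, kale, teak, daisy, moss, ash, reed}.
  Root fir: left subtree has 2 nodes {plum, lime}, right has 2 {tulip, mint}.
    Root lime: left subtree has 1 node {plum}, right has 0 { }.
    Root tulip: left subtree has 0 nodes { }, right has 1 {mint}.
  Root reed: left subtree has 6 nodes {hop, kale, teak, daisy, moss, ash}, right has 0 { }.
    Root daisy: left subtree has 3 nodes {hop, kale, teak}, right has 2 {moss, ash}.
      Root hop: left subtree has 0 nodes { }, right has 2 {kale, teak}.
        Root teak: left subtree has 1 node {kale}, right has 0 { }.
      Root ash: left subtree has 1 node {moss}, right has 0 { }.

plum lime mint tulip fir kale teak hop moss ash daisy reed yew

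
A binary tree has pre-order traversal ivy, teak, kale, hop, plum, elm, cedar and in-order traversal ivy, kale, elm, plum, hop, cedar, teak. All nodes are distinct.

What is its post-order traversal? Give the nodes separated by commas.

elm, plum, cedar, hop, kale, teak, ivy

The first element of pre-order is the root; it splits in-order into left and right subtrees.
Root ivy: left subtree has 0 nodes { }, right has 6 {kale, elm, plum, hop, cedar, teak}.
  Root teak: left subtree has 5 nodes {kale, elm, plum, hop, cedar}, right has 0 { }.
    Root kale: left subtree has 0 nodes { }, right has 4 {elm, plum, hop, cedar}.
      Root hop: left subtree has 2 nodes {elm, plum}, right has 1 {cedar}.
        Root plum: left subtree has 1 node {elm}, right has 0 { }.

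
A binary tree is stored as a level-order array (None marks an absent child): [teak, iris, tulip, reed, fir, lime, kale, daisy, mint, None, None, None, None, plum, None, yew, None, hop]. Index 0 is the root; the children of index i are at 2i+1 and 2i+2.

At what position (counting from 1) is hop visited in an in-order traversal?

4

In-order visits the left subtree, then the node, then the right subtree.
At teak: go left to iris.
  At iris: go left to reed.
    At reed: go left to daisy.
      At daisy: go left to yew.
        yew is a leaf — visit yew.
      Visit daisy.
      At daisy: no right child.
    Visit reed.
    At reed: go right to mint.
      At mint: go left to hop.
        hop is a leaf — visit hop.
      Visit mint.
      At mint: no right child.
  Visit iris.
  At iris: go right to fir.
    fir is a leaf — visit fir.
Visit teak.
At teak: go right to tulip.
  At tulip: go left to lime.
    lime is a leaf — visit lime.
  Visit tulip.
  At tulip: go right to kale.
    At kale: go left to plum.
      plum is a leaf — visit plum.
    Visit kale.
    At kale: no right child.
Full in-order sequence: yew, daisy, reed, hop, mint, iris, fir, teak, lime, tulip, plum, kale.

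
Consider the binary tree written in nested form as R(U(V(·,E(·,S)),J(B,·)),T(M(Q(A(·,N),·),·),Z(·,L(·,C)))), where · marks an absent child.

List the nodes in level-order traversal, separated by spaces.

Level-order visits nodes level by level from the root, left to right within each level.
Level 0: R
Level 1: U, T
Level 2: V, J, M, Z
Level 3: E, B, Q, L
Level 4: S, A, C
Level 5: N

R U T V J M Z E B Q L S A C N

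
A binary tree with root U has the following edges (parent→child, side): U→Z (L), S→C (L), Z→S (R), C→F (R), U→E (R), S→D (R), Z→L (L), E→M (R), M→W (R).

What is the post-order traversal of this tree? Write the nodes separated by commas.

Post-order visits the left subtree, then the right subtree, then the node.
At U: go left to Z.
  At Z: go left to L.
    L is a leaf — visit L.
  At Z: go right to S.
    At S: go left to C.
      At C: no left child.
      At C: go right to F.
        F is a leaf — visit F.
      Visit C.
    At S: go right to D.
      D is a leaf — visit D.
    Visit S.
  Visit Z.
At U: go right to E.
  At E: no left child.
  At E: go right to M.
    At M: no left child.
    At M: go right to W.
      W is a leaf — visit W.
    Visit M.
  Visit E.
Visit U.

L, F, C, D, S, Z, W, M, E, U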